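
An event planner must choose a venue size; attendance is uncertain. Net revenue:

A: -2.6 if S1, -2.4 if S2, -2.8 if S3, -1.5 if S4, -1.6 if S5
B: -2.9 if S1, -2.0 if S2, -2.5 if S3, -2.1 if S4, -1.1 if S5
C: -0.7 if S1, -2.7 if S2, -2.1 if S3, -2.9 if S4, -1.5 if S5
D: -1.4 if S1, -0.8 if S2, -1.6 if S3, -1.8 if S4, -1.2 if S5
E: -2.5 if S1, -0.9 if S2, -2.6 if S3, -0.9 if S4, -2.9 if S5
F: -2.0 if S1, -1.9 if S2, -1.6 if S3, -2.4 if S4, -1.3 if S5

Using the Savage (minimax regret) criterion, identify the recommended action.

D

Column bests: S1=-0.7, S2=-0.8, S3=-1.6, S4=-0.9, S5=-1.1.
A regrets: 1.9, 1.6, 1.2, 0.6, 0.5 → max 1.9
B regrets: 2.2, 1.2, 0.9, 1.2, 0.0 → max 2.2
C regrets: 0.0, 1.9, 0.5, 2.0, 0.4 → max 2.0
D regrets: 0.7, 0.0, 0.0, 0.9, 0.1 → max 0.9
E regrets: 1.8, 0.1, 1.0, 0.0, 1.8 → max 1.8
F regrets: 1.3, 1.1, 0.0, 1.5, 0.2 → max 1.5
Smallest max regret = 0.9 → D.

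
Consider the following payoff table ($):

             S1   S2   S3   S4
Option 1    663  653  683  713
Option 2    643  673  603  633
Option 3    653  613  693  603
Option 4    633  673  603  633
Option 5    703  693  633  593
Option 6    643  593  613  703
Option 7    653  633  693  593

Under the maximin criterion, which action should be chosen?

Row minima: Option 1=653, Option 2=603, Option 3=603, Option 4=603, Option 5=593, Option 6=593, Option 7=593
Best worst-case = 653 → Option 1.

Option 1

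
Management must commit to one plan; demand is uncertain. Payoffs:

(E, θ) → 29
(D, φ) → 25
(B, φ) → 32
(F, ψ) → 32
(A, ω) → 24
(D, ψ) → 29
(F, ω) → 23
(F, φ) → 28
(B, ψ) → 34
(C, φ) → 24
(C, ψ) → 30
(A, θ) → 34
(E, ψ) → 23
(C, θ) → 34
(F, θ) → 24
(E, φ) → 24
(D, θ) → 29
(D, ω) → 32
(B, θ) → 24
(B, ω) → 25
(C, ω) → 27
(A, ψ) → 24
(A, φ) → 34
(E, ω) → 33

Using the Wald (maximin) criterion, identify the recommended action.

Row minima: A=24, B=24, C=24, D=25, E=23, F=23
Best worst-case = 25 → D.

D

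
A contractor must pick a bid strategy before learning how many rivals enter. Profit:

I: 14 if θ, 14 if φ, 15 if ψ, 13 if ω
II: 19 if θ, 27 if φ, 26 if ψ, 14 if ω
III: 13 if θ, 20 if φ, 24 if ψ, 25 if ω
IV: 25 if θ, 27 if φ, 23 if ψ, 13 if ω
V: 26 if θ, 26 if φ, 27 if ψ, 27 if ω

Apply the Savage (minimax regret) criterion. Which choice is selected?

V

Column bests: θ=26, φ=27, ψ=27, ω=27.
I regrets: 12, 13, 12, 14 → max 14
II regrets: 7, 0, 1, 13 → max 13
III regrets: 13, 7, 3, 2 → max 13
IV regrets: 1, 0, 4, 14 → max 14
V regrets: 0, 1, 0, 0 → max 1
Smallest max regret = 1 → V.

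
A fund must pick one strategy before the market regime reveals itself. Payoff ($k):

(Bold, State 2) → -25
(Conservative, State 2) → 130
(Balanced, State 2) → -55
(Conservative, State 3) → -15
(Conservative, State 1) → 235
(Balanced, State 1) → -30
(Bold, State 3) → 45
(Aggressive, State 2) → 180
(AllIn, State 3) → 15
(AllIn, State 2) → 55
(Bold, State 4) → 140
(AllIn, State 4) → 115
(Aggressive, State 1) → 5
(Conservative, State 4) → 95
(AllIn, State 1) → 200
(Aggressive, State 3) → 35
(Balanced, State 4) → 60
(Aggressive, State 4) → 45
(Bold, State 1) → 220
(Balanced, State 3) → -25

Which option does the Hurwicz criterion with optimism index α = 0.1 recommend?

Conservative: 0.1·235 + 0.9·(-15) = 10
Balanced: 0.1·60 + 0.9·(-55) = -43.5
Aggressive: 0.1·180 + 0.9·5 = 22.5
Bold: 0.1·220 + 0.9·(-25) = -0.5
AllIn: 0.1·200 + 0.9·15 = 33.5
Highest Hurwicz score = 33.5 → AllIn.

AllIn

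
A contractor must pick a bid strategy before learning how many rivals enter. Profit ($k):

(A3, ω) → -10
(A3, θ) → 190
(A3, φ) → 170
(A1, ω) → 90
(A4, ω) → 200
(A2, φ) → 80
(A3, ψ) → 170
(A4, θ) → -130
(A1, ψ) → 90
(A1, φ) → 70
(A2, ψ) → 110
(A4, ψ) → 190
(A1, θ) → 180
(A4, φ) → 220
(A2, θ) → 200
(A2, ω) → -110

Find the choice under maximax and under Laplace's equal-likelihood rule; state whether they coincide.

Row maxima: A1=180, A2=200, A3=190, A4=220
Best best-case = 220 → A4.
Row averages: A1=107.5, A2=70, A3=130, A4=120
Highest average = 130 → A3.

maximax → A4; laplace → A3 (disagree)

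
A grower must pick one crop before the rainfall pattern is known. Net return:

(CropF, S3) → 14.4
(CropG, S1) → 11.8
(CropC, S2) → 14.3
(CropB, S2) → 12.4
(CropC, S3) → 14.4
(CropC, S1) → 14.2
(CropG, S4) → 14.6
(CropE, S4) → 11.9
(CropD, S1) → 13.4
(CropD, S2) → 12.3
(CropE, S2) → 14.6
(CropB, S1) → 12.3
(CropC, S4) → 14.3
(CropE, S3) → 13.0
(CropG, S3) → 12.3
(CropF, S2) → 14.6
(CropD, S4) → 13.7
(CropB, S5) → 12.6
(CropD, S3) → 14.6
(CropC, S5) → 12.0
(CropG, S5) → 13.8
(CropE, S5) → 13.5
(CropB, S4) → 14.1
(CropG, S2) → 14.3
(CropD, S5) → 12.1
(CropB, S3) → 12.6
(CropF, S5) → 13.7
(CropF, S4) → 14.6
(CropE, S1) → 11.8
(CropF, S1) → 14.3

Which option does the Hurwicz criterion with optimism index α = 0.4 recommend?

CropE: 0.4·14.6 + 0.6·11.8 = 12.92
CropD: 0.4·14.6 + 0.6·12.1 = 13.1
CropC: 0.4·14.4 + 0.6·12.0 = 12.96
CropG: 0.4·14.6 + 0.6·11.8 = 12.92
CropF: 0.4·14.6 + 0.6·13.7 = 14.06
CropB: 0.4·14.1 + 0.6·12.3 = 13.02
Highest Hurwicz score = 14.06 → CropF.

CropF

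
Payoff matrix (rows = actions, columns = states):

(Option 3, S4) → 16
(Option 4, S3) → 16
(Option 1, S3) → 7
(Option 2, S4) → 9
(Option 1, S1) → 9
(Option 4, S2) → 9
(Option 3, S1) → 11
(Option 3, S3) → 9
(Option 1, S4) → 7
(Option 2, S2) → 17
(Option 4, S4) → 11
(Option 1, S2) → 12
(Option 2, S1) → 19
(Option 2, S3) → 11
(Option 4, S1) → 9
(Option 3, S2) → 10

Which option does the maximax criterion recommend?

Row maxima: Option 1=12, Option 2=19, Option 3=16, Option 4=16
Best best-case = 19 → Option 2.

Option 2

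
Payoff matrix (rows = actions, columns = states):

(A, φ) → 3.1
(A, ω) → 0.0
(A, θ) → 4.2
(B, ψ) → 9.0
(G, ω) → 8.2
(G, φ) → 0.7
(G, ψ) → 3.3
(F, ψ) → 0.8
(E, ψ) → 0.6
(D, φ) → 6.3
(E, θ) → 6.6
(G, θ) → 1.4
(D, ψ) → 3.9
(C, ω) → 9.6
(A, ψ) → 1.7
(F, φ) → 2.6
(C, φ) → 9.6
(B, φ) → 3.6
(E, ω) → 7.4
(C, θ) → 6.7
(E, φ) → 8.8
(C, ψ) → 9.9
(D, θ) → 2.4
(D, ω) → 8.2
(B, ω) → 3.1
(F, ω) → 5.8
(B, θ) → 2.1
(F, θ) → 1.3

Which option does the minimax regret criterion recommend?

C

Column bests: θ=6.7, φ=9.6, ψ=9.9, ω=9.6.
A regrets: 2.5, 6.5, 8.2, 9.6 → max 9.6
B regrets: 4.6, 6.0, 0.9, 6.5 → max 6.5
C regrets: 0.0, 0.0, 0.0, 0.0 → max 0.0
D regrets: 4.3, 3.3, 6.0, 1.4 → max 6.0
E regrets: 0.1, 0.8, 9.3, 2.2 → max 9.3
F regrets: 5.4, 7.0, 9.1, 3.8 → max 9.1
G regrets: 5.3, 8.9, 6.6, 1.4 → max 8.9
Smallest max regret = 0.0 → C.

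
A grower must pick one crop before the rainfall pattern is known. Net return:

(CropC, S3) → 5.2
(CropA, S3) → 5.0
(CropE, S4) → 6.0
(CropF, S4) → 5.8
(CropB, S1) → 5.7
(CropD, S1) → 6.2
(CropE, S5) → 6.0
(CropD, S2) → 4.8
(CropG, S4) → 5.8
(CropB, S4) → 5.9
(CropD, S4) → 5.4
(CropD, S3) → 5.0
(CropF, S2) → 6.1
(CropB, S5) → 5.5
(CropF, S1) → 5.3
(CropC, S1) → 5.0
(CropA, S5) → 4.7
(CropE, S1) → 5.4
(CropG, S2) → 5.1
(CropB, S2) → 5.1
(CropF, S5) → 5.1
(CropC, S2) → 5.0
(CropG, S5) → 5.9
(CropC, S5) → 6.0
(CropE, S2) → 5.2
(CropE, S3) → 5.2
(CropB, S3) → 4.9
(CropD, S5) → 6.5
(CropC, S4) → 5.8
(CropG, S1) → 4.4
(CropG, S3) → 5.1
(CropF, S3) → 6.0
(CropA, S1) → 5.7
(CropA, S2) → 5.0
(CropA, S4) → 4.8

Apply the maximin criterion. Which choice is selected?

CropE

Row minima: CropB=4.9, CropG=4.4, CropF=5.1, CropC=5.0, CropE=5.2, CropD=4.8, CropA=4.7
Best worst-case = 5.2 → CropE.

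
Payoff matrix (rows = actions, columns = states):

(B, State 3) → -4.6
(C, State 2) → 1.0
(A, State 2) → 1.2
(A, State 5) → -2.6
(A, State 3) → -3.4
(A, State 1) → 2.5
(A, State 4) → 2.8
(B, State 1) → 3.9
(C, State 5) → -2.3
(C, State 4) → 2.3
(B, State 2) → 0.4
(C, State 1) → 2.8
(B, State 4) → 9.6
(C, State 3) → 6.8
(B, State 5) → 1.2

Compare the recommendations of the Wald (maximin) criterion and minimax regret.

Row minima: A=-3.4, B=-4.6, C=-2.3
Best worst-case = -2.3 → C.
Column bests: State 1=3.9, State 2=1.2, State 3=6.8, State 4=9.6, State 5=1.2.
A regrets: 1.4, 0.0, 10.2, 6.8, 3.8 → max 10.2
B regrets: 0.0, 0.8, 11.4, 0.0, 0.0 → max 11.4
C regrets: 1.1, 0.2, 0.0, 7.3, 3.5 → max 7.3
Smallest max regret = 7.3 → C.

maximin → C; minimax regret → C (agree)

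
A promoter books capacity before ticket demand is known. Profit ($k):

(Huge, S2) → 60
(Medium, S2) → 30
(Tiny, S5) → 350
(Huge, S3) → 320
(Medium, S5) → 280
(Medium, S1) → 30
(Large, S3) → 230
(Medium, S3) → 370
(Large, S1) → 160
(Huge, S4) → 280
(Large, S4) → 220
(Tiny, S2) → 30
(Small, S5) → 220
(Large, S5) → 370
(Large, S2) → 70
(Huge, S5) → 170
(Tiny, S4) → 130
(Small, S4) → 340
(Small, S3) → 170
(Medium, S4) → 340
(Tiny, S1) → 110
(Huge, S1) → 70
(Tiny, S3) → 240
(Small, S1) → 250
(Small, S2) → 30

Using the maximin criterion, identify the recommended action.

Large

Row minima: Tiny=30, Small=30, Medium=30, Large=70, Huge=60
Best worst-case = 70 → Large.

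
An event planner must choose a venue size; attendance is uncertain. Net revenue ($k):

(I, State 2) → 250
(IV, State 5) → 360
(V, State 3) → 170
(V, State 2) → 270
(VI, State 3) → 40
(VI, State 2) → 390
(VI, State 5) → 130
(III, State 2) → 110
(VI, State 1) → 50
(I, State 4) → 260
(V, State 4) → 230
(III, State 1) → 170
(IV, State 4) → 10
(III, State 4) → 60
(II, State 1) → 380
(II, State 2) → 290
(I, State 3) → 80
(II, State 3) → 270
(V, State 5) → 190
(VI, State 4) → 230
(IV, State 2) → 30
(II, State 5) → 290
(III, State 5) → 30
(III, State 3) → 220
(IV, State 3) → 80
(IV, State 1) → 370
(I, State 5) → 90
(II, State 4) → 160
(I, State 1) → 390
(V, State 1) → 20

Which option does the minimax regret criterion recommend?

Column bests: State 1=390, State 2=390, State 3=270, State 4=260, State 5=360.
I regrets: 0, 140, 190, 0, 270 → max 270
II regrets: 10, 100, 0, 100, 70 → max 100
III regrets: 220, 280, 50, 200, 330 → max 330
IV regrets: 20, 360, 190, 250, 0 → max 360
V regrets: 370, 120, 100, 30, 170 → max 370
VI regrets: 340, 0, 230, 30, 230 → max 340
Smallest max regret = 100 → II.

II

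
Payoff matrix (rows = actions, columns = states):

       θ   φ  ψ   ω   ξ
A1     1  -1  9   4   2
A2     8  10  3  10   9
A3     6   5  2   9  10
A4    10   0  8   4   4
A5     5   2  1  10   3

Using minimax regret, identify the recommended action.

Column bests: θ=10, φ=10, ψ=9, ω=10, ξ=10.
A1 regrets: 9, 11, 0, 6, 8 → max 11
A2 regrets: 2, 0, 6, 0, 1 → max 6
A3 regrets: 4, 5, 7, 1, 0 → max 7
A4 regrets: 0, 10, 1, 6, 6 → max 10
A5 regrets: 5, 8, 8, 0, 7 → max 8
Smallest max regret = 6 → A2.

A2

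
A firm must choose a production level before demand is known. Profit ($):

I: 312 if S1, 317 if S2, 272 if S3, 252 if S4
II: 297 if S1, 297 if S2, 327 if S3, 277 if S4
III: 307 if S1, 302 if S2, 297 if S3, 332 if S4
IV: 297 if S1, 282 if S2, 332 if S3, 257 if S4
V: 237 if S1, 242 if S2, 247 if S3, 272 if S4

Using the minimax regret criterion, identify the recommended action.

III

Column bests: S1=312, S2=317, S3=332, S4=332.
I regrets: 0, 0, 60, 80 → max 80
II regrets: 15, 20, 5, 55 → max 55
III regrets: 5, 15, 35, 0 → max 35
IV regrets: 15, 35, 0, 75 → max 75
V regrets: 75, 75, 85, 60 → max 85
Smallest max regret = 35 → III.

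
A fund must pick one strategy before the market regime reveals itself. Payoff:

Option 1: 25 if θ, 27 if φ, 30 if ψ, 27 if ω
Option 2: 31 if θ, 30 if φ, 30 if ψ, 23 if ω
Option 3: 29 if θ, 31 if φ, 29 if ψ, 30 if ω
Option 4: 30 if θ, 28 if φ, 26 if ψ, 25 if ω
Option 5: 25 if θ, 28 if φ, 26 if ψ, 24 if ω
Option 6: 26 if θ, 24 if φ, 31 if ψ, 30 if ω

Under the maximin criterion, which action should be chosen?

Row minima: Option 1=25, Option 2=23, Option 3=29, Option 4=25, Option 5=24, Option 6=24
Best worst-case = 29 → Option 3.

Option 3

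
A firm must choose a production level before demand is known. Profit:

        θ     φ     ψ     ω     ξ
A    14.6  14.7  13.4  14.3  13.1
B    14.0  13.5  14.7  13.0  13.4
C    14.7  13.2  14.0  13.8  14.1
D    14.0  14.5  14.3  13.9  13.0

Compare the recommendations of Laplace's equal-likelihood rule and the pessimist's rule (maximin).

Row averages: A=14.02, B=13.72, C=13.96, D=13.94
Highest average = 14.02 → A.
Row minima: A=13.1, B=13.0, C=13.2, D=13.0
Best worst-case = 13.2 → C.

laplace → A; maximin → C (disagree)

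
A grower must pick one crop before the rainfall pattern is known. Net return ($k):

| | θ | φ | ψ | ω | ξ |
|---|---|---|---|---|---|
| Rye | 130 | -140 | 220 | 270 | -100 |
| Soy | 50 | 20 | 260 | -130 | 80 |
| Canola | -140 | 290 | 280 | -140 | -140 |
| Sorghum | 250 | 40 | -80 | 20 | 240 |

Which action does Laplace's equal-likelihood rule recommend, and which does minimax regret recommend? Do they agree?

laplace → Sorghum; minimax regret → Sorghum (agree)

Row averages: Rye=76, Soy=56, Canola=30, Sorghum=94
Highest average = 94 → Sorghum.
Column bests: θ=250, φ=290, ψ=280, ω=270, ξ=240.
Rye regrets: 120, 430, 60, 0, 340 → max 430
Soy regrets: 200, 270, 20, 400, 160 → max 400
Canola regrets: 390, 0, 0, 410, 380 → max 410
Sorghum regrets: 0, 250, 360, 250, 0 → max 360
Smallest max regret = 360 → Sorghum.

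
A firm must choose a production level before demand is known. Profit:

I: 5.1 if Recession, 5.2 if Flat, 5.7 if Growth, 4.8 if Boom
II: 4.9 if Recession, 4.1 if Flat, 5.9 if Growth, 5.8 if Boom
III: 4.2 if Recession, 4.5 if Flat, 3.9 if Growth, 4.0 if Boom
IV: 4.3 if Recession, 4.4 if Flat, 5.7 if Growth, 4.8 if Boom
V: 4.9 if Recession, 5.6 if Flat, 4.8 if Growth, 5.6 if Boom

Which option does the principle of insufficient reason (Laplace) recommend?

Row averages: I=5.2, II=5.175, III=4.15, IV=4.8, V=5.225
Highest average = 5.225 → V.

V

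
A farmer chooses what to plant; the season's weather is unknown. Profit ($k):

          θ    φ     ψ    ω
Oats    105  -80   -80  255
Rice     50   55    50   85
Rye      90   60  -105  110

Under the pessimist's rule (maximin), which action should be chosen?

Row minima: Oats=-80, Rice=50, Rye=-105
Best worst-case = 50 → Rice.

Rice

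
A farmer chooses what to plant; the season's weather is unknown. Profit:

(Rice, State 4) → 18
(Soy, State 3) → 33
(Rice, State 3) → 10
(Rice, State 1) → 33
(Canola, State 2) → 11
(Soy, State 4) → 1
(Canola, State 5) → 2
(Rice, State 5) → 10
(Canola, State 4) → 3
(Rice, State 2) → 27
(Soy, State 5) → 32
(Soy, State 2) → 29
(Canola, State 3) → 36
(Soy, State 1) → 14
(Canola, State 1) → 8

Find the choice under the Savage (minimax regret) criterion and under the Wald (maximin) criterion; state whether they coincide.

minimax regret → Soy; maximin → Rice (disagree)

Column bests: State 1=33, State 2=29, State 3=36, State 4=18, State 5=32.
Soy regrets: 19, 0, 3, 17, 0 → max 19
Rice regrets: 0, 2, 26, 0, 22 → max 26
Canola regrets: 25, 18, 0, 15, 30 → max 30
Smallest max regret = 19 → Soy.
Row minima: Soy=1, Rice=10, Canola=2
Best worst-case = 10 → Rice.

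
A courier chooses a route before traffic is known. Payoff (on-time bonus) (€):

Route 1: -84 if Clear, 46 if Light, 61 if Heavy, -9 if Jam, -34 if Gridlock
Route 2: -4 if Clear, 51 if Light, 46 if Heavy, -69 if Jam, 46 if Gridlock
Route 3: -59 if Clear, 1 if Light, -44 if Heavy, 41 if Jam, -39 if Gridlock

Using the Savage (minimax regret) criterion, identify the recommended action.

Route 1

Column bests: Clear=-4, Light=51, Heavy=61, Jam=41, Gridlock=46.
Route 1 regrets: 80, 5, 0, 50, 80 → max 80
Route 2 regrets: 0, 0, 15, 110, 0 → max 110
Route 3 regrets: 55, 50, 105, 0, 85 → max 105
Smallest max regret = 80 → Route 1.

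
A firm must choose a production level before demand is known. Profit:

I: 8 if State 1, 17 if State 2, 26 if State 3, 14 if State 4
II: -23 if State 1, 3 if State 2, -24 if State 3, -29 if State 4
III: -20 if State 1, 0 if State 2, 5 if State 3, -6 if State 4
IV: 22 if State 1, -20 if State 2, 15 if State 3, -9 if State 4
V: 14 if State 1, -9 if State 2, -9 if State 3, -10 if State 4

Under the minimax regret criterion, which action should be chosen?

Column bests: State 1=22, State 2=17, State 3=26, State 4=14.
I regrets: 14, 0, 0, 0 → max 14
II regrets: 45, 14, 50, 43 → max 50
III regrets: 42, 17, 21, 20 → max 42
IV regrets: 0, 37, 11, 23 → max 37
V regrets: 8, 26, 35, 24 → max 35
Smallest max regret = 14 → I.

I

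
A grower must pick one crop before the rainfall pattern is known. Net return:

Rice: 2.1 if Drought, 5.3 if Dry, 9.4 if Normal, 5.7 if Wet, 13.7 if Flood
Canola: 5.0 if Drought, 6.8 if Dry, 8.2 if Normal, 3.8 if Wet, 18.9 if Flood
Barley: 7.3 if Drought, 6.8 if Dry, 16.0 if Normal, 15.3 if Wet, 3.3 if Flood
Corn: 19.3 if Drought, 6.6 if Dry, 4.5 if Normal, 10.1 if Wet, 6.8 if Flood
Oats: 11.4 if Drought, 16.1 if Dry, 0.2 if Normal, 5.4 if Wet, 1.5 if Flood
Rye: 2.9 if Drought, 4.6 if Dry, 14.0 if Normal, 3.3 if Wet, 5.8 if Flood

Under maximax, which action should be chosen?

Row maxima: Rice=13.7, Canola=18.9, Barley=16.0, Corn=19.3, Oats=16.1, Rye=14.0
Best best-case = 19.3 → Corn.

Corn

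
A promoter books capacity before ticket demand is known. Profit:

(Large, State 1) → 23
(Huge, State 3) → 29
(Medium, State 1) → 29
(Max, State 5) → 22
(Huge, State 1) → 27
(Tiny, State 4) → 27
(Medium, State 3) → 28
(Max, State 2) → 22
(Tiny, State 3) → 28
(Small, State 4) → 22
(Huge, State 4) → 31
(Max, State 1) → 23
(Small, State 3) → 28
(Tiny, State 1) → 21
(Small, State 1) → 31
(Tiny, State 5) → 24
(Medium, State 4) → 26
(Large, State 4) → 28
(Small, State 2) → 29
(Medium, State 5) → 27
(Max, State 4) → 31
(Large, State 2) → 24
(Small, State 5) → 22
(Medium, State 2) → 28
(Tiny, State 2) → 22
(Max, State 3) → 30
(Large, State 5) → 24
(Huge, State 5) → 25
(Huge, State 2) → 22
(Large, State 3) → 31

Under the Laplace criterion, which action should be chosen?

Medium

Row averages: Tiny=24.4, Small=26.4, Medium=27.6, Large=26, Huge=26.8, Max=25.6
Highest average = 27.6 → Medium.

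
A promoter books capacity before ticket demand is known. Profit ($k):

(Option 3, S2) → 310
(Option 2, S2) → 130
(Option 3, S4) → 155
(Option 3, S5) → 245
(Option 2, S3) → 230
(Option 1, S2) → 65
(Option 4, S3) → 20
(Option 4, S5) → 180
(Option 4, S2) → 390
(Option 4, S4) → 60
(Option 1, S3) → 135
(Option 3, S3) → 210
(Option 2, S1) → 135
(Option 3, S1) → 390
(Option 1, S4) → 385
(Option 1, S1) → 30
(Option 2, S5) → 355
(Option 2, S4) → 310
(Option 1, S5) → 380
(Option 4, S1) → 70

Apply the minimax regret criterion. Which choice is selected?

Column bests: S1=390, S2=390, S3=230, S4=385, S5=380.
Option 1 regrets: 360, 325, 95, 0, 0 → max 360
Option 2 regrets: 255, 260, 0, 75, 25 → max 260
Option 3 regrets: 0, 80, 20, 230, 135 → max 230
Option 4 regrets: 320, 0, 210, 325, 200 → max 325
Smallest max regret = 230 → Option 3.

Option 3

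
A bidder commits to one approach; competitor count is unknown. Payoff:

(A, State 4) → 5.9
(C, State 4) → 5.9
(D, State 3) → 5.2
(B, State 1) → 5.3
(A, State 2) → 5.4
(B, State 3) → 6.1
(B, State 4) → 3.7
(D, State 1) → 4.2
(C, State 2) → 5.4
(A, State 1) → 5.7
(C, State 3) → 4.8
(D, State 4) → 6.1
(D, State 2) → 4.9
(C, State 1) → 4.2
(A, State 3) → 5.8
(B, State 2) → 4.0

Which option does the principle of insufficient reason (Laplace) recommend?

A

Row averages: A=5.7, B=4.775, C=5.075, D=5.1
Highest average = 5.7 → A.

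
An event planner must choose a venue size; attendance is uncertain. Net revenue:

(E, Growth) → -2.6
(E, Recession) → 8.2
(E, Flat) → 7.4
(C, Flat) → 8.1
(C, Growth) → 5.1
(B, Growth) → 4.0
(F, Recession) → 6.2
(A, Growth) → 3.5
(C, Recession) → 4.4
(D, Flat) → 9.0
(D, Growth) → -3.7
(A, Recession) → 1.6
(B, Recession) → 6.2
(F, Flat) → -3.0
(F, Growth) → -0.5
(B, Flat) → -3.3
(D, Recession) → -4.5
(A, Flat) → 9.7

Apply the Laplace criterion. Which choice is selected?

C

Row averages: A=74/15, B=2.3, C=88/15, D=4/15, E=13/3, F=0.9
Highest average = 88/15 → C.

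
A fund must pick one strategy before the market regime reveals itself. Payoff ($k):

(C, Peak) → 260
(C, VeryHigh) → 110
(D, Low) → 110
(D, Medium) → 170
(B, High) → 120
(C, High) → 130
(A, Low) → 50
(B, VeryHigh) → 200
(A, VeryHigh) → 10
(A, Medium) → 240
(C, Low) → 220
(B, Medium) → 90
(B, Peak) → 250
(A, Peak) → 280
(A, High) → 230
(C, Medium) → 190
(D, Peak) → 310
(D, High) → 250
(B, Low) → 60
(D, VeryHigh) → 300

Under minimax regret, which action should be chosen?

D

Column bests: Low=220, Medium=240, High=250, VeryHigh=300, Peak=310.
A regrets: 170, 0, 20, 290, 30 → max 290
B regrets: 160, 150, 130, 100, 60 → max 160
C regrets: 0, 50, 120, 190, 50 → max 190
D regrets: 110, 70, 0, 0, 0 → max 110
Smallest max regret = 110 → D.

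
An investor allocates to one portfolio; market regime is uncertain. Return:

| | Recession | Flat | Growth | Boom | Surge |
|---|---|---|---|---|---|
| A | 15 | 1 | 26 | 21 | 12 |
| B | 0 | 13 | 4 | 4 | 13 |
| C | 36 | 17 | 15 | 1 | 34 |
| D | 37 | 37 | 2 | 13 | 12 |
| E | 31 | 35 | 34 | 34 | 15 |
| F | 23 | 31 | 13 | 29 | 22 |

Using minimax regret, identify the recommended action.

Column bests: Recession=37, Flat=37, Growth=34, Boom=34, Surge=34.
A regrets: 22, 36, 8, 13, 22 → max 36
B regrets: 37, 24, 30, 30, 21 → max 37
C regrets: 1, 20, 19, 33, 0 → max 33
D regrets: 0, 0, 32, 21, 22 → max 32
E regrets: 6, 2, 0, 0, 19 → max 19
F regrets: 14, 6, 21, 5, 12 → max 21
Smallest max regret = 19 → E.

E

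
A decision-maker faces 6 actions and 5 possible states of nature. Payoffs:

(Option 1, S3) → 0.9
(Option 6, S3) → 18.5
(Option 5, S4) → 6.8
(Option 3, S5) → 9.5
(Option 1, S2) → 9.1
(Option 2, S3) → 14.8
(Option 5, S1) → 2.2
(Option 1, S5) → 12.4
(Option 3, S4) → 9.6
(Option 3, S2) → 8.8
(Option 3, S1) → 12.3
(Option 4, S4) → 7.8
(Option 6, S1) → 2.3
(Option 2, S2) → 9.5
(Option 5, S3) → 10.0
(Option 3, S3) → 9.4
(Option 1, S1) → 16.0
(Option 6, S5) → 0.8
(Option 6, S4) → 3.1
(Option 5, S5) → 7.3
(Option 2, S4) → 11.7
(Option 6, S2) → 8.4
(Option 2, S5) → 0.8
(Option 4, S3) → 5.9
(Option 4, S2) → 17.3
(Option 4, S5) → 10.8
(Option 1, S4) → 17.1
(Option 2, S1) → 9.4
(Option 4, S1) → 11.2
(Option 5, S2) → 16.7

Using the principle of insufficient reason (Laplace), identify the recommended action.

Option 1

Row averages: Option 1=11.1, Option 2=9.24, Option 3=9.92, Option 4=10.6, Option 5=8.6, Option 6=6.62
Highest average = 11.1 → Option 1.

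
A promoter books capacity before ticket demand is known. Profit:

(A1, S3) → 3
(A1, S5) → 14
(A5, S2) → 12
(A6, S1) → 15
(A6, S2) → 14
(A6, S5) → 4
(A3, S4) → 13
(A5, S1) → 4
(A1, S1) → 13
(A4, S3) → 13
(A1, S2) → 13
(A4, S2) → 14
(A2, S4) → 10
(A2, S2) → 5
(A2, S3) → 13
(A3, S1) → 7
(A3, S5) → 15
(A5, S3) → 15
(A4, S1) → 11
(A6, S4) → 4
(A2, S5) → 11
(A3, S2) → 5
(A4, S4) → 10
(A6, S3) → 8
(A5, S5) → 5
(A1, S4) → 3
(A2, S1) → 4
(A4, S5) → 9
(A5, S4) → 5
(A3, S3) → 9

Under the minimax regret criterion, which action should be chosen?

Column bests: S1=15, S2=14, S3=15, S4=13, S5=15.
A1 regrets: 2, 1, 12, 10, 1 → max 12
A2 regrets: 11, 9, 2, 3, 4 → max 11
A3 regrets: 8, 9, 6, 0, 0 → max 9
A4 regrets: 4, 0, 2, 3, 6 → max 6
A5 regrets: 11, 2, 0, 8, 10 → max 11
A6 regrets: 0, 0, 7, 9, 11 → max 11
Smallest max regret = 6 → A4.

A4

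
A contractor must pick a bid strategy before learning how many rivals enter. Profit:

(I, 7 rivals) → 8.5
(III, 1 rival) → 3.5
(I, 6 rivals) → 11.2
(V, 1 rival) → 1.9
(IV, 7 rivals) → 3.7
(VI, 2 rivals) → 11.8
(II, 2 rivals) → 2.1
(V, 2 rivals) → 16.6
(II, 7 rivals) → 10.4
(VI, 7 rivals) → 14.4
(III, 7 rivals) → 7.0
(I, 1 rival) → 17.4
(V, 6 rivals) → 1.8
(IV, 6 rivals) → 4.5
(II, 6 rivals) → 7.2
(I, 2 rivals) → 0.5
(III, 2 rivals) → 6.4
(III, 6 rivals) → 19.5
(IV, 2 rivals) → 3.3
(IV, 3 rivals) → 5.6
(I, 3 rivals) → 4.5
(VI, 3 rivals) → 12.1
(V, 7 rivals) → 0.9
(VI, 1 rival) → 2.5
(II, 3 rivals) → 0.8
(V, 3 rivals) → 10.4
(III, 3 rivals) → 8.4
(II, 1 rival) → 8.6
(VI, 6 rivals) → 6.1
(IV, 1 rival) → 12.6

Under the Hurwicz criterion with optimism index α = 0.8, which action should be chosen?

I: 0.8·17.4 + 0.2·0.5 = 14.02
II: 0.8·10.4 + 0.2·0.8 = 8.48
III: 0.8·19.5 + 0.2·3.5 = 16.3
IV: 0.8·12.6 + 0.2·3.3 = 10.74
V: 0.8·16.6 + 0.2·0.9 = 13.46
VI: 0.8·14.4 + 0.2·2.5 = 12.02
Highest Hurwicz score = 16.3 → III.

III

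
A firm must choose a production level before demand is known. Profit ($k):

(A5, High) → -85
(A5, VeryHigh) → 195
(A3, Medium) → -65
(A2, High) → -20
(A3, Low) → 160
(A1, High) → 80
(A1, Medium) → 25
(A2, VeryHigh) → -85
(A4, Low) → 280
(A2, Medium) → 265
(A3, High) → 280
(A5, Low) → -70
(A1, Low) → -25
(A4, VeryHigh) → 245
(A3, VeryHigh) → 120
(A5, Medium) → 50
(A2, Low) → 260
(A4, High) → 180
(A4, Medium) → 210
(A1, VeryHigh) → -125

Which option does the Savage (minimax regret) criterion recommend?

Column bests: Low=280, Medium=265, High=280, VeryHigh=245.
A1 regrets: 305, 240, 200, 370 → max 370
A2 regrets: 20, 0, 300, 330 → max 330
A3 regrets: 120, 330, 0, 125 → max 330
A4 regrets: 0, 55, 100, 0 → max 100
A5 regrets: 350, 215, 365, 50 → max 365
Smallest max regret = 100 → A4.

A4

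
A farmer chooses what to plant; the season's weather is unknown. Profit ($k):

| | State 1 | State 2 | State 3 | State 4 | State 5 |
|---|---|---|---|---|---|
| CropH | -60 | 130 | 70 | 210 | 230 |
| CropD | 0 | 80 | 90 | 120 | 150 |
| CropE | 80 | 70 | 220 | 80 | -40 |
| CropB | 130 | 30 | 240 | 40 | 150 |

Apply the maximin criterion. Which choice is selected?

Row minima: CropH=-60, CropD=0, CropE=-40, CropB=30
Best worst-case = 30 → CropB.

CropB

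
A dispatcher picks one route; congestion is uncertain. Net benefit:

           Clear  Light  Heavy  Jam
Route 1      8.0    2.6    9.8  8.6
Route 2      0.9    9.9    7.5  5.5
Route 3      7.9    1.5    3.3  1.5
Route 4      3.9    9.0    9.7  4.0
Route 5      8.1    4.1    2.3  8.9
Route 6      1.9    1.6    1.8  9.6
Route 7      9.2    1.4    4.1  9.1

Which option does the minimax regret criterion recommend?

Route 4

Column bests: Clear=9.2, Light=9.9, Heavy=9.8, Jam=9.6.
Route 1 regrets: 1.2, 7.3, 0.0, 1.0 → max 7.3
Route 2 regrets: 8.3, 0.0, 2.3, 4.1 → max 8.3
Route 3 regrets: 1.3, 8.4, 6.5, 8.1 → max 8.4
Route 4 regrets: 5.3, 0.9, 0.1, 5.6 → max 5.6
Route 5 regrets: 1.1, 5.8, 7.5, 0.7 → max 7.5
Route 6 regrets: 7.3, 8.3, 8.0, 0.0 → max 8.3
Route 7 regrets: 0.0, 8.5, 5.7, 0.5 → max 8.5
Smallest max regret = 5.6 → Route 4.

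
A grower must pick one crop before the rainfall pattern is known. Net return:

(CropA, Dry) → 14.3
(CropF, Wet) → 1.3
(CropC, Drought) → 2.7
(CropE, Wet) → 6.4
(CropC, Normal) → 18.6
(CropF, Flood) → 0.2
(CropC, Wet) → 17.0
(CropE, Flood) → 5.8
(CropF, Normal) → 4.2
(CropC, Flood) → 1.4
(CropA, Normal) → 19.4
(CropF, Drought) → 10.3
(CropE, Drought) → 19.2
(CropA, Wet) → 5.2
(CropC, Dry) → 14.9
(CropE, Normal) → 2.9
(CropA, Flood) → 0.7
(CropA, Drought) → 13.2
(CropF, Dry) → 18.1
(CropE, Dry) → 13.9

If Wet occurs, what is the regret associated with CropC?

Best payoff under Wet is 17.0.
Regret = 17.0 − 17.0 = 0.0.

0.0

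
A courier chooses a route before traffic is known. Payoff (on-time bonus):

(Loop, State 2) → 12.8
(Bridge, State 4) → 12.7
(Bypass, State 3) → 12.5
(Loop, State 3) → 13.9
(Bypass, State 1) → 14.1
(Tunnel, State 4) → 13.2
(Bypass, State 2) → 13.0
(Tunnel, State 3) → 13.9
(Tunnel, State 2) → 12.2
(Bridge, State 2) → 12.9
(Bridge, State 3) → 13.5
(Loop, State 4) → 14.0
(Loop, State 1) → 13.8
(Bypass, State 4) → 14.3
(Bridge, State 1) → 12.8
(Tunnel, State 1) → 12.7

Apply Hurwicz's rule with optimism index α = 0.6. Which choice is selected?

Bypass

Bypass: 0.6·14.3 + 0.4·12.5 = 13.58
Bridge: 0.6·13.5 + 0.4·12.7 = 13.18
Loop: 0.6·14.0 + 0.4·12.8 = 13.52
Tunnel: 0.6·13.9 + 0.4·12.2 = 13.22
Highest Hurwicz score = 13.58 → Bypass.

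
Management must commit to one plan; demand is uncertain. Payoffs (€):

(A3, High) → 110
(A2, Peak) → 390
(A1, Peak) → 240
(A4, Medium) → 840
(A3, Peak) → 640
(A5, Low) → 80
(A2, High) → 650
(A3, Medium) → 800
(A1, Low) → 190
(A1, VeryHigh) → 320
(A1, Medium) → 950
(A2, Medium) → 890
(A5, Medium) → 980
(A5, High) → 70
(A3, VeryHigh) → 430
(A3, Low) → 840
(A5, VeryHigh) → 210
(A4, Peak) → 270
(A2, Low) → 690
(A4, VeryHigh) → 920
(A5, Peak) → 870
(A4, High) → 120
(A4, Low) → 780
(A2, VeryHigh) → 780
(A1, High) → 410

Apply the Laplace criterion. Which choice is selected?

A2

Row averages: A1=422, A2=680, A3=564, A4=586, A5=442
Highest average = 680 → A2.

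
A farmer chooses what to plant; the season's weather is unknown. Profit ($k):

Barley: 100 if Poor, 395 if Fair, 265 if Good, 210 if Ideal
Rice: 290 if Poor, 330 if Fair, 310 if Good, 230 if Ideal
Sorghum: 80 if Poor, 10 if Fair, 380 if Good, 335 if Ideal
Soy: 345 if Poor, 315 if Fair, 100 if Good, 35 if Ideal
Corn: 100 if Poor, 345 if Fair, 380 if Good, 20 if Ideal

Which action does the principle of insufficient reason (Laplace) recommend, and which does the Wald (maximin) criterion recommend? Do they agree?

Row averages: Barley=242.5, Rice=290, Sorghum=201.25, Soy=198.75, Corn=211.25
Highest average = 290 → Rice.
Row minima: Barley=100, Rice=230, Sorghum=10, Soy=35, Corn=20
Best worst-case = 230 → Rice.

laplace → Rice; maximin → Rice (agree)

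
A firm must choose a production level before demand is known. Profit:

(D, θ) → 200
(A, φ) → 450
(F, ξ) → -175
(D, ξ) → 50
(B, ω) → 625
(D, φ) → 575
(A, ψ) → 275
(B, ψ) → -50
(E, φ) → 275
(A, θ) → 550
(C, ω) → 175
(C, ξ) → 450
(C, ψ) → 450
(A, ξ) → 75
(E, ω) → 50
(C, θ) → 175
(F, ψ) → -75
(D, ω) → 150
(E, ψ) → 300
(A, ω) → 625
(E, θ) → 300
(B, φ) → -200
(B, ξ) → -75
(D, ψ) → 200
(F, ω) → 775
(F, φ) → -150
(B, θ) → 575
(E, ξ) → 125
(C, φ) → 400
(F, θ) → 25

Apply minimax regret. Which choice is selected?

Column bests: θ=575, φ=575, ψ=450, ω=775, ξ=450.
A regrets: 25, 125, 175, 150, 375 → max 375
B regrets: 0, 775, 500, 150, 525 → max 775
C regrets: 400, 175, 0, 600, 0 → max 600
D regrets: 375, 0, 250, 625, 400 → max 625
E regrets: 275, 300, 150, 725, 325 → max 725
F regrets: 550, 725, 525, 0, 625 → max 725
Smallest max regret = 375 → A.

A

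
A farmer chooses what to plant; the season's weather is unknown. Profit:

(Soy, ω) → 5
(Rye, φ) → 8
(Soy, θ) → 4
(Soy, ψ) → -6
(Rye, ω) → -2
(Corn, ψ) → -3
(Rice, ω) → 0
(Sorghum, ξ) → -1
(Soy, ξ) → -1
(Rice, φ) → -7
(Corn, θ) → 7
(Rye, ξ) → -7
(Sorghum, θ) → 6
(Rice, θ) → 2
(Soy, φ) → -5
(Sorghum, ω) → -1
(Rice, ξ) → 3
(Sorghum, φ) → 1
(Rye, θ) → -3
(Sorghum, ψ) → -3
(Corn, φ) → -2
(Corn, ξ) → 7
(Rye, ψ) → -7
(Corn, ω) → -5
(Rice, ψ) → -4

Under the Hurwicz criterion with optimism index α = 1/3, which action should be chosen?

Sorghum

Rice: 1/3·3 + 2/3·(-7) = -11/3
Corn: 1/3·7 + 2/3·(-5) = -1
Rye: 1/3·8 + 2/3·(-7) = -2
Sorghum: 1/3·6 + 2/3·(-3) = 0
Soy: 1/3·5 + 2/3·(-6) = -7/3
Highest Hurwicz score = 0 → Sorghum.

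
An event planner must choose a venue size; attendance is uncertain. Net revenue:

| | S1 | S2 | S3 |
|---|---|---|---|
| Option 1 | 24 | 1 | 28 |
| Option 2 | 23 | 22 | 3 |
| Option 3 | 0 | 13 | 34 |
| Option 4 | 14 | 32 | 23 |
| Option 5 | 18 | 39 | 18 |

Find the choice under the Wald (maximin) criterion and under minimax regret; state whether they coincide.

Row minima: Option 1=1, Option 2=3, Option 3=0, Option 4=14, Option 5=18
Best worst-case = 18 → Option 5.
Column bests: S1=24, S2=39, S3=34.
Option 1 regrets: 0, 38, 6 → max 38
Option 2 regrets: 1, 17, 31 → max 31
Option 3 regrets: 24, 26, 0 → max 26
Option 4 regrets: 10, 7, 11 → max 11
Option 5 regrets: 6, 0, 16 → max 16
Smallest max regret = 11 → Option 4.

maximin → Option 5; minimax regret → Option 4 (disagree)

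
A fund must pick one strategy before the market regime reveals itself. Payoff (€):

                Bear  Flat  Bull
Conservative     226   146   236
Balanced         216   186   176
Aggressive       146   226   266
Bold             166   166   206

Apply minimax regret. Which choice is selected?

Column bests: Bear=226, Flat=226, Bull=266.
Conservative regrets: 0, 80, 30 → max 80
Balanced regrets: 10, 40, 90 → max 90
Aggressive regrets: 80, 0, 0 → max 80
Bold regrets: 60, 60, 60 → max 60
Smallest max regret = 60 → Bold.

Bold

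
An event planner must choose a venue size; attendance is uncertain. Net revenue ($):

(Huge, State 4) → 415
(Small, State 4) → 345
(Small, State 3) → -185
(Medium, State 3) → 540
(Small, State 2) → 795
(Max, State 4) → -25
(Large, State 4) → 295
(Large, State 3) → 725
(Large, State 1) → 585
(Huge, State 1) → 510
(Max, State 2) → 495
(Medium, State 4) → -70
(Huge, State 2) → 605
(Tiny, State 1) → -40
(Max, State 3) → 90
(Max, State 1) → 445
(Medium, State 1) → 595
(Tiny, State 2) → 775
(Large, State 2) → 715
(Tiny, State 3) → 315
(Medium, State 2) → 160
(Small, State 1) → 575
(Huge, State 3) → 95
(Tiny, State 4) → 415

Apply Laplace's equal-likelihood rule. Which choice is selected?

Row averages: Tiny=366.25, Small=382.5, Medium=306.25, Large=580, Huge=406.25, Max=251.25
Highest average = 580 → Large.

Large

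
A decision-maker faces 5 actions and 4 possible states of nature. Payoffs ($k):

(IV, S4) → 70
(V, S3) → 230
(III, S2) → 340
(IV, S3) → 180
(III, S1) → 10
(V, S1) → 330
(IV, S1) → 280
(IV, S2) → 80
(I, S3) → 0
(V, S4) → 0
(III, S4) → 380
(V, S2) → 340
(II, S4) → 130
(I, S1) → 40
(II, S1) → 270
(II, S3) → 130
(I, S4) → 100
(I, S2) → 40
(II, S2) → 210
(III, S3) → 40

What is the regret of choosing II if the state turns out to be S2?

Best payoff under S2 is 340.
Regret = 340 − 210 = 130.

130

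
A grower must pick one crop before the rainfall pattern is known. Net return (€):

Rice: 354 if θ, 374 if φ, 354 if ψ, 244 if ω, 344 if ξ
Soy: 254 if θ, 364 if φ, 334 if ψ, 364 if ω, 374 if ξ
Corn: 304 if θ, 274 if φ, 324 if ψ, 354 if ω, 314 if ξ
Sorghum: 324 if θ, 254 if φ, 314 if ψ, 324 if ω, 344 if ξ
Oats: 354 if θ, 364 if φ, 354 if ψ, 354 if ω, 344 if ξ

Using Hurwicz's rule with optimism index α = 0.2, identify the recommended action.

Rice: 0.2·374 + 0.8·244 = 270
Soy: 0.2·374 + 0.8·254 = 278
Corn: 0.2·354 + 0.8·274 = 290
Sorghum: 0.2·344 + 0.8·254 = 272
Oats: 0.2·364 + 0.8·344 = 348
Highest Hurwicz score = 348 → Oats.

Oats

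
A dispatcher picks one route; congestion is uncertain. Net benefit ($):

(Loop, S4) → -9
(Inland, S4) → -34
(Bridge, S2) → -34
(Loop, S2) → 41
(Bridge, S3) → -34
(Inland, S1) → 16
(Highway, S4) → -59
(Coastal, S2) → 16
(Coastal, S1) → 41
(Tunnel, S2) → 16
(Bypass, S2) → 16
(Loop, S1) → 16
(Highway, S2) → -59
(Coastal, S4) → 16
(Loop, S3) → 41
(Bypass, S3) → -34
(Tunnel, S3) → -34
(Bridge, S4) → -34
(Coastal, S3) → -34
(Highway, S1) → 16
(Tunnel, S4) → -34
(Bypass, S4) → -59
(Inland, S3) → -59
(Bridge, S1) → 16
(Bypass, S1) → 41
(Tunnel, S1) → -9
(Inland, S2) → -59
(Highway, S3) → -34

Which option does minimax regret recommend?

Column bests: S1=41, S2=41, S3=41, S4=16.
Bridge regrets: 25, 75, 75, 50 → max 75
Bypass regrets: 0, 25, 75, 75 → max 75
Tunnel regrets: 50, 25, 75, 50 → max 75
Coastal regrets: 0, 25, 75, 0 → max 75
Inland regrets: 25, 100, 100, 50 → max 100
Highway regrets: 25, 100, 75, 75 → max 100
Loop regrets: 25, 0, 0, 25 → max 25
Smallest max regret = 25 → Loop.

Loop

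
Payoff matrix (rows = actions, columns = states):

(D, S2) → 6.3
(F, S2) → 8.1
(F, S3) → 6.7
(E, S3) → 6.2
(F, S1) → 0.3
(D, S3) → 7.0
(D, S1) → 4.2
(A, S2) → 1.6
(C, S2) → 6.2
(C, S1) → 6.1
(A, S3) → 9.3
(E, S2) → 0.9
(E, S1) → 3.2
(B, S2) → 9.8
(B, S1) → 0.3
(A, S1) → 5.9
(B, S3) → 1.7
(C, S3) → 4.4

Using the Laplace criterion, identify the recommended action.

D

Row averages: A=5.6, B=59/15, C=167/30, D=35/6, E=103/30, F=151/30
Highest average = 35/6 → D.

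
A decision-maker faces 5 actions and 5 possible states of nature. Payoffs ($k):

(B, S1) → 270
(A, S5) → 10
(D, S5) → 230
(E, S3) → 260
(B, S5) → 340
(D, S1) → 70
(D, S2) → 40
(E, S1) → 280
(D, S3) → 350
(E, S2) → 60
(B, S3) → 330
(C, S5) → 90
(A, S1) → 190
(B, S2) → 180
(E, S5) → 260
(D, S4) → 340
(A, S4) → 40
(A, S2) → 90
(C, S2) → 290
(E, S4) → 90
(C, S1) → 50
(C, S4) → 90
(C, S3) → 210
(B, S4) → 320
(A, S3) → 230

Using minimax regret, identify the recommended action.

Column bests: S1=280, S2=290, S3=350, S4=340, S5=340.
A regrets: 90, 200, 120, 300, 330 → max 330
B regrets: 10, 110, 20, 20, 0 → max 110
C regrets: 230, 0, 140, 250, 250 → max 250
D regrets: 210, 250, 0, 0, 110 → max 250
E regrets: 0, 230, 90, 250, 80 → max 250
Smallest max regret = 110 → B.

B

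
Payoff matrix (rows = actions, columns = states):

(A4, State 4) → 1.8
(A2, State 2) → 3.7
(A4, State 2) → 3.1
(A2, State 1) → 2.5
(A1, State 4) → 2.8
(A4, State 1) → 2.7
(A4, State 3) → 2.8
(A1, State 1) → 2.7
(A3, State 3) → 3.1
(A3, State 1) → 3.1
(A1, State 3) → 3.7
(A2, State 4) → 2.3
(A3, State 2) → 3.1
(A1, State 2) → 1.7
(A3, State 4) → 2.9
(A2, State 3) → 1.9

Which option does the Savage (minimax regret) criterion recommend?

A3

Column bests: State 1=3.1, State 2=3.7, State 3=3.7, State 4=2.9.
A1 regrets: 0.4, 2.0, 0.0, 0.1 → max 2.0
A2 regrets: 0.6, 0.0, 1.8, 0.6 → max 1.8
A3 regrets: 0.0, 0.6, 0.6, 0.0 → max 0.6
A4 regrets: 0.4, 0.6, 0.9, 1.1 → max 1.1
Smallest max regret = 0.6 → A3.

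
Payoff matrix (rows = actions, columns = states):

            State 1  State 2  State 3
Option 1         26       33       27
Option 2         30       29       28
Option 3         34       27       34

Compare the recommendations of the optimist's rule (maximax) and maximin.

maximax → Option 3; maximin → Option 2 (disagree)

Row maxima: Option 1=33, Option 2=30, Option 3=34
Best best-case = 34 → Option 3.
Row minima: Option 1=26, Option 2=28, Option 3=27
Best worst-case = 28 → Option 2.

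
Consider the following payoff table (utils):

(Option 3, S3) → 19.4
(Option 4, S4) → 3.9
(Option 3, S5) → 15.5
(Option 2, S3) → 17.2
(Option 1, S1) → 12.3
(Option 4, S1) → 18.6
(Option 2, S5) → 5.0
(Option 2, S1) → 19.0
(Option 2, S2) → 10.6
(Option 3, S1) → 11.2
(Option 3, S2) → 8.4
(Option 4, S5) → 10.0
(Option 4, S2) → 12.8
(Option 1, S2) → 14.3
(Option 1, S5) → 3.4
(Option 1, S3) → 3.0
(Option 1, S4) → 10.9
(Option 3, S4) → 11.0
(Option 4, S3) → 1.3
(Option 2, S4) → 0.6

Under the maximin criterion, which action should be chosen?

Row minima: Option 1=3.0, Option 2=0.6, Option 3=8.4, Option 4=1.3
Best worst-case = 8.4 → Option 3.

Option 3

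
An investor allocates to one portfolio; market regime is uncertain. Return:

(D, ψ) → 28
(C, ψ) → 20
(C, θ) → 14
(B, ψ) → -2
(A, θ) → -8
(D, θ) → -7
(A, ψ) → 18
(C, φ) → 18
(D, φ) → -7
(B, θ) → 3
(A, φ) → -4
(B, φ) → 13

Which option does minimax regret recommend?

C

Column bests: θ=14, φ=18, ψ=28.
A regrets: 22, 22, 10 → max 22
B regrets: 11, 5, 30 → max 30
C regrets: 0, 0, 8 → max 8
D regrets: 21, 25, 0 → max 25
Smallest max regret = 8 → C.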